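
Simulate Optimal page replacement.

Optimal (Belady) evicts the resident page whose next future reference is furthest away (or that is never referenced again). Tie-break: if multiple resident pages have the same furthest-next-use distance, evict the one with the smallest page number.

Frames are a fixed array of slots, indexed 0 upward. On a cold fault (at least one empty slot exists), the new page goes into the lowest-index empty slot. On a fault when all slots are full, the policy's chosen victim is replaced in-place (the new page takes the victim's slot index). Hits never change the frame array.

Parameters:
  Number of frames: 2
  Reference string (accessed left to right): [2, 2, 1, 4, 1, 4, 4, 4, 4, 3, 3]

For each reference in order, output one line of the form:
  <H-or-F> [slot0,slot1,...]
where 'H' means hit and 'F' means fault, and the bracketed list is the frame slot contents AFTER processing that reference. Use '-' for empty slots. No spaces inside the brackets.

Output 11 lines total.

F [2,-]
H [2,-]
F [2,1]
F [4,1]
H [4,1]
H [4,1]
H [4,1]
H [4,1]
H [4,1]
F [4,3]
H [4,3]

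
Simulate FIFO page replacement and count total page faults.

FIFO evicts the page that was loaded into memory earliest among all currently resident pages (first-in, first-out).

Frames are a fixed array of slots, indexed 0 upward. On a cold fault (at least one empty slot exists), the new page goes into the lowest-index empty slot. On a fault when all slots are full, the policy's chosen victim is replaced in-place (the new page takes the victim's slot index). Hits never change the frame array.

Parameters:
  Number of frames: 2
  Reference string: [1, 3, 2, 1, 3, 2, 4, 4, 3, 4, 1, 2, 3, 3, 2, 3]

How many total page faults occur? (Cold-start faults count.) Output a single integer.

Answer: 11

Derivation:
Step 0: ref 1 → FAULT, frames=[1,-]
Step 1: ref 3 → FAULT, frames=[1,3]
Step 2: ref 2 → FAULT (evict 1), frames=[2,3]
Step 3: ref 1 → FAULT (evict 3), frames=[2,1]
Step 4: ref 3 → FAULT (evict 2), frames=[3,1]
Step 5: ref 2 → FAULT (evict 1), frames=[3,2]
Step 6: ref 4 → FAULT (evict 3), frames=[4,2]
Step 7: ref 4 → HIT, frames=[4,2]
Step 8: ref 3 → FAULT (evict 2), frames=[4,3]
Step 9: ref 4 → HIT, frames=[4,3]
Step 10: ref 1 → FAULT (evict 4), frames=[1,3]
Step 11: ref 2 → FAULT (evict 3), frames=[1,2]
Step 12: ref 3 → FAULT (evict 1), frames=[3,2]
Step 13: ref 3 → HIT, frames=[3,2]
Step 14: ref 2 → HIT, frames=[3,2]
Step 15: ref 3 → HIT, frames=[3,2]
Total faults: 11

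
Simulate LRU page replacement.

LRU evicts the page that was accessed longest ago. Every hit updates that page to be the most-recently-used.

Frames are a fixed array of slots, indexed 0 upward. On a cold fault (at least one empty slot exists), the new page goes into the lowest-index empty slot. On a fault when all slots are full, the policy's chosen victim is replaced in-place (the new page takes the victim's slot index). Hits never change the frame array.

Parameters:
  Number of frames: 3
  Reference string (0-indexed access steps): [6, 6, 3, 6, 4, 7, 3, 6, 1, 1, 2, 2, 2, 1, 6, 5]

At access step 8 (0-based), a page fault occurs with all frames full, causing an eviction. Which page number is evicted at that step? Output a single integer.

Step 0: ref 6 -> FAULT, frames=[6,-,-]
Step 1: ref 6 -> HIT, frames=[6,-,-]
Step 2: ref 3 -> FAULT, frames=[6,3,-]
Step 3: ref 6 -> HIT, frames=[6,3,-]
Step 4: ref 4 -> FAULT, frames=[6,3,4]
Step 5: ref 7 -> FAULT, evict 3, frames=[6,7,4]
Step 6: ref 3 -> FAULT, evict 6, frames=[3,7,4]
Step 7: ref 6 -> FAULT, evict 4, frames=[3,7,6]
Step 8: ref 1 -> FAULT, evict 7, frames=[3,1,6]
At step 8: evicted page 7

Answer: 7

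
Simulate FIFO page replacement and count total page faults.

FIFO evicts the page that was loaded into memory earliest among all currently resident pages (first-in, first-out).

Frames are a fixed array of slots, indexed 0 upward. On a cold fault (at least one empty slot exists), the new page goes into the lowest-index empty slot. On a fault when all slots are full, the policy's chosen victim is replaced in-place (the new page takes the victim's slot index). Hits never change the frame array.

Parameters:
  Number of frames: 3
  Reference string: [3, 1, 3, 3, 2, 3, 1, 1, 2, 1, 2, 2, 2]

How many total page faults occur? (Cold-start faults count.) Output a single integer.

Answer: 3

Derivation:
Step 0: ref 3 → FAULT, frames=[3,-,-]
Step 1: ref 1 → FAULT, frames=[3,1,-]
Step 2: ref 3 → HIT, frames=[3,1,-]
Step 3: ref 3 → HIT, frames=[3,1,-]
Step 4: ref 2 → FAULT, frames=[3,1,2]
Step 5: ref 3 → HIT, frames=[3,1,2]
Step 6: ref 1 → HIT, frames=[3,1,2]
Step 7: ref 1 → HIT, frames=[3,1,2]
Step 8: ref 2 → HIT, frames=[3,1,2]
Step 9: ref 1 → HIT, frames=[3,1,2]
Step 10: ref 2 → HIT, frames=[3,1,2]
Step 11: ref 2 → HIT, frames=[3,1,2]
Step 12: ref 2 → HIT, frames=[3,1,2]
Total faults: 3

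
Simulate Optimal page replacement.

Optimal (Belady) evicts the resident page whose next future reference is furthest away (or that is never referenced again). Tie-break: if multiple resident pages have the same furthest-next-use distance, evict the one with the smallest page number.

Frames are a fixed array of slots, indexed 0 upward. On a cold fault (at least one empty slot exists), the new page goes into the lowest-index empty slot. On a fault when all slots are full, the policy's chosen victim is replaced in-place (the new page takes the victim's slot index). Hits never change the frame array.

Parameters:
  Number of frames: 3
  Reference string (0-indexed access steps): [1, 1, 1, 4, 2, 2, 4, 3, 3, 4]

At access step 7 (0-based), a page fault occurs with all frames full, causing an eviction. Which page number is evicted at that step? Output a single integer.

Step 0: ref 1 -> FAULT, frames=[1,-,-]
Step 1: ref 1 -> HIT, frames=[1,-,-]
Step 2: ref 1 -> HIT, frames=[1,-,-]
Step 3: ref 4 -> FAULT, frames=[1,4,-]
Step 4: ref 2 -> FAULT, frames=[1,4,2]
Step 5: ref 2 -> HIT, frames=[1,4,2]
Step 6: ref 4 -> HIT, frames=[1,4,2]
Step 7: ref 3 -> FAULT, evict 1, frames=[3,4,2]
At step 7: evicted page 1

Answer: 1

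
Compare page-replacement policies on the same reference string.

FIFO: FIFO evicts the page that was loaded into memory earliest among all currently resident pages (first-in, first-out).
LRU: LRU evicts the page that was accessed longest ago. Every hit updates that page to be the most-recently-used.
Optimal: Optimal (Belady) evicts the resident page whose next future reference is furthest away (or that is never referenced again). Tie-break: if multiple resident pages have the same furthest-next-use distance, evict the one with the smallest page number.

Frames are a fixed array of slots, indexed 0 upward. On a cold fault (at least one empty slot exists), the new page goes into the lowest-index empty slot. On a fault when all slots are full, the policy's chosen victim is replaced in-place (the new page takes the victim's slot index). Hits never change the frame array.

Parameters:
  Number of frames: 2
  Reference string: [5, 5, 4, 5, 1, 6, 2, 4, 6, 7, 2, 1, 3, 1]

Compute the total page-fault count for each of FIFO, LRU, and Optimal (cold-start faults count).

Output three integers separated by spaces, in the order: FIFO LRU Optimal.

Answer: 11 11 9

Derivation:
--- FIFO ---
  step 0: ref 5 -> FAULT, frames=[5,-] (faults so far: 1)
  step 1: ref 5 -> HIT, frames=[5,-] (faults so far: 1)
  step 2: ref 4 -> FAULT, frames=[5,4] (faults so far: 2)
  step 3: ref 5 -> HIT, frames=[5,4] (faults so far: 2)
  step 4: ref 1 -> FAULT, evict 5, frames=[1,4] (faults so far: 3)
  step 5: ref 6 -> FAULT, evict 4, frames=[1,6] (faults so far: 4)
  step 6: ref 2 -> FAULT, evict 1, frames=[2,6] (faults so far: 5)
  step 7: ref 4 -> FAULT, evict 6, frames=[2,4] (faults so far: 6)
  step 8: ref 6 -> FAULT, evict 2, frames=[6,4] (faults so far: 7)
  step 9: ref 7 -> FAULT, evict 4, frames=[6,7] (faults so far: 8)
  step 10: ref 2 -> FAULT, evict 6, frames=[2,7] (faults so far: 9)
  step 11: ref 1 -> FAULT, evict 7, frames=[2,1] (faults so far: 10)
  step 12: ref 3 -> FAULT, evict 2, frames=[3,1] (faults so far: 11)
  step 13: ref 1 -> HIT, frames=[3,1] (faults so far: 11)
  FIFO total faults: 11
--- LRU ---
  step 0: ref 5 -> FAULT, frames=[5,-] (faults so far: 1)
  step 1: ref 5 -> HIT, frames=[5,-] (faults so far: 1)
  step 2: ref 4 -> FAULT, frames=[5,4] (faults so far: 2)
  step 3: ref 5 -> HIT, frames=[5,4] (faults so far: 2)
  step 4: ref 1 -> FAULT, evict 4, frames=[5,1] (faults so far: 3)
  step 5: ref 6 -> FAULT, evict 5, frames=[6,1] (faults so far: 4)
  step 6: ref 2 -> FAULT, evict 1, frames=[6,2] (faults so far: 5)
  step 7: ref 4 -> FAULT, evict 6, frames=[4,2] (faults so far: 6)
  step 8: ref 6 -> FAULT, evict 2, frames=[4,6] (faults so far: 7)
  step 9: ref 7 -> FAULT, evict 4, frames=[7,6] (faults so far: 8)
  step 10: ref 2 -> FAULT, evict 6, frames=[7,2] (faults so far: 9)
  step 11: ref 1 -> FAULT, evict 7, frames=[1,2] (faults so far: 10)
  step 12: ref 3 -> FAULT, evict 2, frames=[1,3] (faults so far: 11)
  step 13: ref 1 -> HIT, frames=[1,3] (faults so far: 11)
  LRU total faults: 11
--- Optimal ---
  step 0: ref 5 -> FAULT, frames=[5,-] (faults so far: 1)
  step 1: ref 5 -> HIT, frames=[5,-] (faults so far: 1)
  step 2: ref 4 -> FAULT, frames=[5,4] (faults so far: 2)
  step 3: ref 5 -> HIT, frames=[5,4] (faults so far: 2)
  step 4: ref 1 -> FAULT, evict 5, frames=[1,4] (faults so far: 3)
  step 5: ref 6 -> FAULT, evict 1, frames=[6,4] (faults so far: 4)
  step 6: ref 2 -> FAULT, evict 6, frames=[2,4] (faults so far: 5)
  step 7: ref 4 -> HIT, frames=[2,4] (faults so far: 5)
  step 8: ref 6 -> FAULT, evict 4, frames=[2,6] (faults so far: 6)
  step 9: ref 7 -> FAULT, evict 6, frames=[2,7] (faults so far: 7)
  step 10: ref 2 -> HIT, frames=[2,7] (faults so far: 7)
  step 11: ref 1 -> FAULT, evict 2, frames=[1,7] (faults so far: 8)
  step 12: ref 3 -> FAULT, evict 7, frames=[1,3] (faults so far: 9)
  step 13: ref 1 -> HIT, frames=[1,3] (faults so far: 9)
  Optimal total faults: 9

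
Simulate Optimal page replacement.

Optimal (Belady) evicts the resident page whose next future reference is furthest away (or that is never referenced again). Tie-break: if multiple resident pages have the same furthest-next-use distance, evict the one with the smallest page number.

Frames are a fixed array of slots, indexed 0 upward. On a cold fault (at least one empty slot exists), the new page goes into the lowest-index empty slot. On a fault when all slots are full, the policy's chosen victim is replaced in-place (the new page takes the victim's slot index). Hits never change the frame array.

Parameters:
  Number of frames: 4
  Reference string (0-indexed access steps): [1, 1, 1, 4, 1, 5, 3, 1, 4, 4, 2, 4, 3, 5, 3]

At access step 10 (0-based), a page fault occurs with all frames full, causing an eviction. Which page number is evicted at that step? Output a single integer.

Step 0: ref 1 -> FAULT, frames=[1,-,-,-]
Step 1: ref 1 -> HIT, frames=[1,-,-,-]
Step 2: ref 1 -> HIT, frames=[1,-,-,-]
Step 3: ref 4 -> FAULT, frames=[1,4,-,-]
Step 4: ref 1 -> HIT, frames=[1,4,-,-]
Step 5: ref 5 -> FAULT, frames=[1,4,5,-]
Step 6: ref 3 -> FAULT, frames=[1,4,5,3]
Step 7: ref 1 -> HIT, frames=[1,4,5,3]
Step 8: ref 4 -> HIT, frames=[1,4,5,3]
Step 9: ref 4 -> HIT, frames=[1,4,5,3]
Step 10: ref 2 -> FAULT, evict 1, frames=[2,4,5,3]
At step 10: evicted page 1

Answer: 1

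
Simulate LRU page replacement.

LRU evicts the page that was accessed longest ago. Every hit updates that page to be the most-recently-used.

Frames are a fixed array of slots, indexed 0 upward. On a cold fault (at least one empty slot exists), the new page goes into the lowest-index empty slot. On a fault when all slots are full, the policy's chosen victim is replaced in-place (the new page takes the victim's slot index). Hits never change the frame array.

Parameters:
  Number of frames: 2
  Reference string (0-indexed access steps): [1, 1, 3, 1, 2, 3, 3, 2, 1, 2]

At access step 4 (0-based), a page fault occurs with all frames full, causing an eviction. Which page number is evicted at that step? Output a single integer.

Answer: 3

Derivation:
Step 0: ref 1 -> FAULT, frames=[1,-]
Step 1: ref 1 -> HIT, frames=[1,-]
Step 2: ref 3 -> FAULT, frames=[1,3]
Step 3: ref 1 -> HIT, frames=[1,3]
Step 4: ref 2 -> FAULT, evict 3, frames=[1,2]
At step 4: evicted page 3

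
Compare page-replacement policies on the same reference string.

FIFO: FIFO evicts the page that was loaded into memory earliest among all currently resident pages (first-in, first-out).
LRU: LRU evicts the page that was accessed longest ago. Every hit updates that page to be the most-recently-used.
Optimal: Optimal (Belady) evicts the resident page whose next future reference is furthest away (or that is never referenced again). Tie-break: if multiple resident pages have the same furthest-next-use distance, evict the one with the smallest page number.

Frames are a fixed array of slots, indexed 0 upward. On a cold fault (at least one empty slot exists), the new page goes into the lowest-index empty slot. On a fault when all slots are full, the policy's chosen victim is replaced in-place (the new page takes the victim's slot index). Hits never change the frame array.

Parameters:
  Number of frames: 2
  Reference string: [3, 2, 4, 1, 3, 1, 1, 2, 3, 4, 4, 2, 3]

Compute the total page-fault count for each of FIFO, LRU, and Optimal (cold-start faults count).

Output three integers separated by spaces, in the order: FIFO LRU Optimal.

--- FIFO ---
  step 0: ref 3 -> FAULT, frames=[3,-] (faults so far: 1)
  step 1: ref 2 -> FAULT, frames=[3,2] (faults so far: 2)
  step 2: ref 4 -> FAULT, evict 3, frames=[4,2] (faults so far: 3)
  step 3: ref 1 -> FAULT, evict 2, frames=[4,1] (faults so far: 4)
  step 4: ref 3 -> FAULT, evict 4, frames=[3,1] (faults so far: 5)
  step 5: ref 1 -> HIT, frames=[3,1] (faults so far: 5)
  step 6: ref 1 -> HIT, frames=[3,1] (faults so far: 5)
  step 7: ref 2 -> FAULT, evict 1, frames=[3,2] (faults so far: 6)
  step 8: ref 3 -> HIT, frames=[3,2] (faults so far: 6)
  step 9: ref 4 -> FAULT, evict 3, frames=[4,2] (faults so far: 7)
  step 10: ref 4 -> HIT, frames=[4,2] (faults so far: 7)
  step 11: ref 2 -> HIT, frames=[4,2] (faults so far: 7)
  step 12: ref 3 -> FAULT, evict 2, frames=[4,3] (faults so far: 8)
  FIFO total faults: 8
--- LRU ---
  step 0: ref 3 -> FAULT, frames=[3,-] (faults so far: 1)
  step 1: ref 2 -> FAULT, frames=[3,2] (faults so far: 2)
  step 2: ref 4 -> FAULT, evict 3, frames=[4,2] (faults so far: 3)
  step 3: ref 1 -> FAULT, evict 2, frames=[4,1] (faults so far: 4)
  step 4: ref 3 -> FAULT, evict 4, frames=[3,1] (faults so far: 5)
  step 5: ref 1 -> HIT, frames=[3,1] (faults so far: 5)
  step 6: ref 1 -> HIT, frames=[3,1] (faults so far: 5)
  step 7: ref 2 -> FAULT, evict 3, frames=[2,1] (faults so far: 6)
  step 8: ref 3 -> FAULT, evict 1, frames=[2,3] (faults so far: 7)
  step 9: ref 4 -> FAULT, evict 2, frames=[4,3] (faults so far: 8)
  step 10: ref 4 -> HIT, frames=[4,3] (faults so far: 8)
  step 11: ref 2 -> FAULT, evict 3, frames=[4,2] (faults so far: 9)
  step 12: ref 3 -> FAULT, evict 4, frames=[3,2] (faults so far: 10)
  LRU total faults: 10
--- Optimal ---
  step 0: ref 3 -> FAULT, frames=[3,-] (faults so far: 1)
  step 1: ref 2 -> FAULT, frames=[3,2] (faults so far: 2)
  step 2: ref 4 -> FAULT, evict 2, frames=[3,4] (faults so far: 3)
  step 3: ref 1 -> FAULT, evict 4, frames=[3,1] (faults so far: 4)
  step 4: ref 3 -> HIT, frames=[3,1] (faults so far: 4)
  step 5: ref 1 -> HIT, frames=[3,1] (faults so far: 4)
  step 6: ref 1 -> HIT, frames=[3,1] (faults so far: 4)
  step 7: ref 2 -> FAULT, evict 1, frames=[3,2] (faults so far: 5)
  step 8: ref 3 -> HIT, frames=[3,2] (faults so far: 5)
  step 9: ref 4 -> FAULT, evict 3, frames=[4,2] (faults so far: 6)
  step 10: ref 4 -> HIT, frames=[4,2] (faults so far: 6)
  step 11: ref 2 -> HIT, frames=[4,2] (faults so far: 6)
  step 12: ref 3 -> FAULT, evict 2, frames=[4,3] (faults so far: 7)
  Optimal total faults: 7

Answer: 8 10 7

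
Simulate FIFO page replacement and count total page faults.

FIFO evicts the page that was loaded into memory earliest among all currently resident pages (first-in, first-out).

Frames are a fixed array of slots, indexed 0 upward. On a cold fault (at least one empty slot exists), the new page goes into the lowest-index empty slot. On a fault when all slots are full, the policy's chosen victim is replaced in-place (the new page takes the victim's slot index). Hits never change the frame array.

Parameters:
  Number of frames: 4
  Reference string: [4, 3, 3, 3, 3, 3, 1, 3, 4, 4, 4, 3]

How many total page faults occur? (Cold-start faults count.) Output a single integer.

Answer: 3

Derivation:
Step 0: ref 4 → FAULT, frames=[4,-,-,-]
Step 1: ref 3 → FAULT, frames=[4,3,-,-]
Step 2: ref 3 → HIT, frames=[4,3,-,-]
Step 3: ref 3 → HIT, frames=[4,3,-,-]
Step 4: ref 3 → HIT, frames=[4,3,-,-]
Step 5: ref 3 → HIT, frames=[4,3,-,-]
Step 6: ref 1 → FAULT, frames=[4,3,1,-]
Step 7: ref 3 → HIT, frames=[4,3,1,-]
Step 8: ref 4 → HIT, frames=[4,3,1,-]
Step 9: ref 4 → HIT, frames=[4,3,1,-]
Step 10: ref 4 → HIT, frames=[4,3,1,-]
Step 11: ref 3 → HIT, frames=[4,3,1,-]
Total faults: 3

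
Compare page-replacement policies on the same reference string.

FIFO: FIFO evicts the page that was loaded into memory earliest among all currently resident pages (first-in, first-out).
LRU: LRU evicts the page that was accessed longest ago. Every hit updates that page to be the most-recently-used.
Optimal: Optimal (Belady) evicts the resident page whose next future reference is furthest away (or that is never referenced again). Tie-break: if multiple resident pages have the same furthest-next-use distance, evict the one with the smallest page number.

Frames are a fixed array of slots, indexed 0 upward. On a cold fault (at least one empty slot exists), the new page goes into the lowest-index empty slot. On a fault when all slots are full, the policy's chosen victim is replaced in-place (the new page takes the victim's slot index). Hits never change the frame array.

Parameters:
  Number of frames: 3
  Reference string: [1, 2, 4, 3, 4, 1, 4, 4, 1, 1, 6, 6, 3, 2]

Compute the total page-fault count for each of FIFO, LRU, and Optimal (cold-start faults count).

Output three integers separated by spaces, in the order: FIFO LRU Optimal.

--- FIFO ---
  step 0: ref 1 -> FAULT, frames=[1,-,-] (faults so far: 1)
  step 1: ref 2 -> FAULT, frames=[1,2,-] (faults so far: 2)
  step 2: ref 4 -> FAULT, frames=[1,2,4] (faults so far: 3)
  step 3: ref 3 -> FAULT, evict 1, frames=[3,2,4] (faults so far: 4)
  step 4: ref 4 -> HIT, frames=[3,2,4] (faults so far: 4)
  step 5: ref 1 -> FAULT, evict 2, frames=[3,1,4] (faults so far: 5)
  step 6: ref 4 -> HIT, frames=[3,1,4] (faults so far: 5)
  step 7: ref 4 -> HIT, frames=[3,1,4] (faults so far: 5)
  step 8: ref 1 -> HIT, frames=[3,1,4] (faults so far: 5)
  step 9: ref 1 -> HIT, frames=[3,1,4] (faults so far: 5)
  step 10: ref 6 -> FAULT, evict 4, frames=[3,1,6] (faults so far: 6)
  step 11: ref 6 -> HIT, frames=[3,1,6] (faults so far: 6)
  step 12: ref 3 -> HIT, frames=[3,1,6] (faults so far: 6)
  step 13: ref 2 -> FAULT, evict 3, frames=[2,1,6] (faults so far: 7)
  FIFO total faults: 7
--- LRU ---
  step 0: ref 1 -> FAULT, frames=[1,-,-] (faults so far: 1)
  step 1: ref 2 -> FAULT, frames=[1,2,-] (faults so far: 2)
  step 2: ref 4 -> FAULT, frames=[1,2,4] (faults so far: 3)
  step 3: ref 3 -> FAULT, evict 1, frames=[3,2,4] (faults so far: 4)
  step 4: ref 4 -> HIT, frames=[3,2,4] (faults so far: 4)
  step 5: ref 1 -> FAULT, evict 2, frames=[3,1,4] (faults so far: 5)
  step 6: ref 4 -> HIT, frames=[3,1,4] (faults so far: 5)
  step 7: ref 4 -> HIT, frames=[3,1,4] (faults so far: 5)
  step 8: ref 1 -> HIT, frames=[3,1,4] (faults so far: 5)
  step 9: ref 1 -> HIT, frames=[3,1,4] (faults so far: 5)
  step 10: ref 6 -> FAULT, evict 3, frames=[6,1,4] (faults so far: 6)
  step 11: ref 6 -> HIT, frames=[6,1,4] (faults so far: 6)
  step 12: ref 3 -> FAULT, evict 4, frames=[6,1,3] (faults so far: 7)
  step 13: ref 2 -> FAULT, evict 1, frames=[6,2,3] (faults so far: 8)
  LRU total faults: 8
--- Optimal ---
  step 0: ref 1 -> FAULT, frames=[1,-,-] (faults so far: 1)
  step 1: ref 2 -> FAULT, frames=[1,2,-] (faults so far: 2)
  step 2: ref 4 -> FAULT, frames=[1,2,4] (faults so far: 3)
  step 3: ref 3 -> FAULT, evict 2, frames=[1,3,4] (faults so far: 4)
  step 4: ref 4 -> HIT, frames=[1,3,4] (faults so far: 4)
  step 5: ref 1 -> HIT, frames=[1,3,4] (faults so far: 4)
  step 6: ref 4 -> HIT, frames=[1,3,4] (faults so far: 4)
  step 7: ref 4 -> HIT, frames=[1,3,4] (faults so far: 4)
  step 8: ref 1 -> HIT, frames=[1,3,4] (faults so far: 4)
  step 9: ref 1 -> HIT, frames=[1,3,4] (faults so far: 4)
  step 10: ref 6 -> FAULT, evict 1, frames=[6,3,4] (faults so far: 5)
  step 11: ref 6 -> HIT, frames=[6,3,4] (faults so far: 5)
  step 12: ref 3 -> HIT, frames=[6,3,4] (faults so far: 5)
  step 13: ref 2 -> FAULT, evict 3, frames=[6,2,4] (faults so far: 6)
  Optimal total faults: 6

Answer: 7 8 6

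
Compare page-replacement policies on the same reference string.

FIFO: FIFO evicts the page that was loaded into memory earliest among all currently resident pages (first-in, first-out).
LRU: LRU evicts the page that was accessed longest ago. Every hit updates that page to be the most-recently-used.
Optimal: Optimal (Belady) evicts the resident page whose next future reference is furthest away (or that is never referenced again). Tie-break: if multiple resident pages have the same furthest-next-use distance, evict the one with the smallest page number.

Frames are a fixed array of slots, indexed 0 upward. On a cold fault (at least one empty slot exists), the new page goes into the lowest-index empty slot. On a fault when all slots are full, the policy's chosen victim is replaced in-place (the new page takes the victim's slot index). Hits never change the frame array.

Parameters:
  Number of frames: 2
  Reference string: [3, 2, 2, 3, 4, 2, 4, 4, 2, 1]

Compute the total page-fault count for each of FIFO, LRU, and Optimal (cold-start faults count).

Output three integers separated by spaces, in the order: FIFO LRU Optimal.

--- FIFO ---
  step 0: ref 3 -> FAULT, frames=[3,-] (faults so far: 1)
  step 1: ref 2 -> FAULT, frames=[3,2] (faults so far: 2)
  step 2: ref 2 -> HIT, frames=[3,2] (faults so far: 2)
  step 3: ref 3 -> HIT, frames=[3,2] (faults so far: 2)
  step 4: ref 4 -> FAULT, evict 3, frames=[4,2] (faults so far: 3)
  step 5: ref 2 -> HIT, frames=[4,2] (faults so far: 3)
  step 6: ref 4 -> HIT, frames=[4,2] (faults so far: 3)
  step 7: ref 4 -> HIT, frames=[4,2] (faults so far: 3)
  step 8: ref 2 -> HIT, frames=[4,2] (faults so far: 3)
  step 9: ref 1 -> FAULT, evict 2, frames=[4,1] (faults so far: 4)
  FIFO total faults: 4
--- LRU ---
  step 0: ref 3 -> FAULT, frames=[3,-] (faults so far: 1)
  step 1: ref 2 -> FAULT, frames=[3,2] (faults so far: 2)
  step 2: ref 2 -> HIT, frames=[3,2] (faults so far: 2)
  step 3: ref 3 -> HIT, frames=[3,2] (faults so far: 2)
  step 4: ref 4 -> FAULT, evict 2, frames=[3,4] (faults so far: 3)
  step 5: ref 2 -> FAULT, evict 3, frames=[2,4] (faults so far: 4)
  step 6: ref 4 -> HIT, frames=[2,4] (faults so far: 4)
  step 7: ref 4 -> HIT, frames=[2,4] (faults so far: 4)
  step 8: ref 2 -> HIT, frames=[2,4] (faults so far: 4)
  step 9: ref 1 -> FAULT, evict 4, frames=[2,1] (faults so far: 5)
  LRU total faults: 5
--- Optimal ---
  step 0: ref 3 -> FAULT, frames=[3,-] (faults so far: 1)
  step 1: ref 2 -> FAULT, frames=[3,2] (faults so far: 2)
  step 2: ref 2 -> HIT, frames=[3,2] (faults so far: 2)
  step 3: ref 3 -> HIT, frames=[3,2] (faults so far: 2)
  step 4: ref 4 -> FAULT, evict 3, frames=[4,2] (faults so far: 3)
  step 5: ref 2 -> HIT, frames=[4,2] (faults so far: 3)
  step 6: ref 4 -> HIT, frames=[4,2] (faults so far: 3)
  step 7: ref 4 -> HIT, frames=[4,2] (faults so far: 3)
  step 8: ref 2 -> HIT, frames=[4,2] (faults so far: 3)
  step 9: ref 1 -> FAULT, evict 2, frames=[4,1] (faults so far: 4)
  Optimal total faults: 4

Answer: 4 5 4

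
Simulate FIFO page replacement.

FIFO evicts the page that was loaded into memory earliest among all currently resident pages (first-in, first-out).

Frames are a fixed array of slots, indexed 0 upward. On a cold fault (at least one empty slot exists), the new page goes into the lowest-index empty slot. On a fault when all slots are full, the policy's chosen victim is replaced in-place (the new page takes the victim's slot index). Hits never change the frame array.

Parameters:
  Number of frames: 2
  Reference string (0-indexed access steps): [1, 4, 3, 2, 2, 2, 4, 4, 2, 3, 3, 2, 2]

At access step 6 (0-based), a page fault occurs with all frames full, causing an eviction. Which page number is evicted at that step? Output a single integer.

Step 0: ref 1 -> FAULT, frames=[1,-]
Step 1: ref 4 -> FAULT, frames=[1,4]
Step 2: ref 3 -> FAULT, evict 1, frames=[3,4]
Step 3: ref 2 -> FAULT, evict 4, frames=[3,2]
Step 4: ref 2 -> HIT, frames=[3,2]
Step 5: ref 2 -> HIT, frames=[3,2]
Step 6: ref 4 -> FAULT, evict 3, frames=[4,2]
At step 6: evicted page 3

Answer: 3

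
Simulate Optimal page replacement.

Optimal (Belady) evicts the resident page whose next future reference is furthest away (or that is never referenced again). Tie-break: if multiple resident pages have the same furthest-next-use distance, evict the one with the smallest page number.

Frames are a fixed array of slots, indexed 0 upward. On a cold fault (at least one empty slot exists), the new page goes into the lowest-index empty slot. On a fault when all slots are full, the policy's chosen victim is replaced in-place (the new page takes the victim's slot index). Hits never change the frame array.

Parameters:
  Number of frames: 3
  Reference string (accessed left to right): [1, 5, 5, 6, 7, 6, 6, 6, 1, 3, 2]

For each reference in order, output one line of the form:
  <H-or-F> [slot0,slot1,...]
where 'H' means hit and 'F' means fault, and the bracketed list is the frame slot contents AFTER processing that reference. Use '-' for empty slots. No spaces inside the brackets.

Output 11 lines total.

F [1,-,-]
F [1,5,-]
H [1,5,-]
F [1,5,6]
F [1,7,6]
H [1,7,6]
H [1,7,6]
H [1,7,6]
H [1,7,6]
F [3,7,6]
F [2,7,6]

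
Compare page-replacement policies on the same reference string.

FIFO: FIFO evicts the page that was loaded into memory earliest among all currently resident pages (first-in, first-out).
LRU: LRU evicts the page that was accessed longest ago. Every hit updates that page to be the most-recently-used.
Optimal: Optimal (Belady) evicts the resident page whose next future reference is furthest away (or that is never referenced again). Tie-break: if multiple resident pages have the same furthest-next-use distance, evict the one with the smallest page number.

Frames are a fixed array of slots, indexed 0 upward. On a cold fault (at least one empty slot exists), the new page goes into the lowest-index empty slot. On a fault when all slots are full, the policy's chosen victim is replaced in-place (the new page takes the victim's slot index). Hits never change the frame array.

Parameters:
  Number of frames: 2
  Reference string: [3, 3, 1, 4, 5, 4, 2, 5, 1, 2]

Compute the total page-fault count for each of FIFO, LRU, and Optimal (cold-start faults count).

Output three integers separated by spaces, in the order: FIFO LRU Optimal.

Answer: 6 8 6

Derivation:
--- FIFO ---
  step 0: ref 3 -> FAULT, frames=[3,-] (faults so far: 1)
  step 1: ref 3 -> HIT, frames=[3,-] (faults so far: 1)
  step 2: ref 1 -> FAULT, frames=[3,1] (faults so far: 2)
  step 3: ref 4 -> FAULT, evict 3, frames=[4,1] (faults so far: 3)
  step 4: ref 5 -> FAULT, evict 1, frames=[4,5] (faults so far: 4)
  step 5: ref 4 -> HIT, frames=[4,5] (faults so far: 4)
  step 6: ref 2 -> FAULT, evict 4, frames=[2,5] (faults so far: 5)
  step 7: ref 5 -> HIT, frames=[2,5] (faults so far: 5)
  step 8: ref 1 -> FAULT, evict 5, frames=[2,1] (faults so far: 6)
  step 9: ref 2 -> HIT, frames=[2,1] (faults so far: 6)
  FIFO total faults: 6
--- LRU ---
  step 0: ref 3 -> FAULT, frames=[3,-] (faults so far: 1)
  step 1: ref 3 -> HIT, frames=[3,-] (faults so far: 1)
  step 2: ref 1 -> FAULT, frames=[3,1] (faults so far: 2)
  step 3: ref 4 -> FAULT, evict 3, frames=[4,1] (faults so far: 3)
  step 4: ref 5 -> FAULT, evict 1, frames=[4,5] (faults so far: 4)
  step 5: ref 4 -> HIT, frames=[4,5] (faults so far: 4)
  step 6: ref 2 -> FAULT, evict 5, frames=[4,2] (faults so far: 5)
  step 7: ref 5 -> FAULT, evict 4, frames=[5,2] (faults so far: 6)
  step 8: ref 1 -> FAULT, evict 2, frames=[5,1] (faults so far: 7)
  step 9: ref 2 -> FAULT, evict 5, frames=[2,1] (faults so far: 8)
  LRU total faults: 8
--- Optimal ---
  step 0: ref 3 -> FAULT, frames=[3,-] (faults so far: 1)
  step 1: ref 3 -> HIT, frames=[3,-] (faults so far: 1)
  step 2: ref 1 -> FAULT, frames=[3,1] (faults so far: 2)
  step 3: ref 4 -> FAULT, evict 3, frames=[4,1] (faults so far: 3)
  step 4: ref 5 -> FAULT, evict 1, frames=[4,5] (faults so far: 4)
  step 5: ref 4 -> HIT, frames=[4,5] (faults so far: 4)
  step 6: ref 2 -> FAULT, evict 4, frames=[2,5] (faults so far: 5)
  step 7: ref 5 -> HIT, frames=[2,5] (faults so far: 5)
  step 8: ref 1 -> FAULT, evict 5, frames=[2,1] (faults so far: 6)
  step 9: ref 2 -> HIT, frames=[2,1] (faults so far: 6)
  Optimal total faults: 6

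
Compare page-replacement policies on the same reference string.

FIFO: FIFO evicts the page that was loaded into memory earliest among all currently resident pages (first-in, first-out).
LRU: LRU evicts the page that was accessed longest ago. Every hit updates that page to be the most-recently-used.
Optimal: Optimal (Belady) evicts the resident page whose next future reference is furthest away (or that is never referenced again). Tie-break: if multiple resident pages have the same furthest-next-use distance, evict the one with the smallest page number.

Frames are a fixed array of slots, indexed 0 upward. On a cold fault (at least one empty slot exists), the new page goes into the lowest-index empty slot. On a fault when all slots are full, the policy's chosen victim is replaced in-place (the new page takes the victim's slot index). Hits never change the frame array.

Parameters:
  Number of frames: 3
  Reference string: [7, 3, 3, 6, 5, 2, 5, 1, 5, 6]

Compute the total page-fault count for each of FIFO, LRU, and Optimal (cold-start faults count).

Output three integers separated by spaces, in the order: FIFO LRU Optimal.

Answer: 7 7 6

Derivation:
--- FIFO ---
  step 0: ref 7 -> FAULT, frames=[7,-,-] (faults so far: 1)
  step 1: ref 3 -> FAULT, frames=[7,3,-] (faults so far: 2)
  step 2: ref 3 -> HIT, frames=[7,3,-] (faults so far: 2)
  step 3: ref 6 -> FAULT, frames=[7,3,6] (faults so far: 3)
  step 4: ref 5 -> FAULT, evict 7, frames=[5,3,6] (faults so far: 4)
  step 5: ref 2 -> FAULT, evict 3, frames=[5,2,6] (faults so far: 5)
  step 6: ref 5 -> HIT, frames=[5,2,6] (faults so far: 5)
  step 7: ref 1 -> FAULT, evict 6, frames=[5,2,1] (faults so far: 6)
  step 8: ref 5 -> HIT, frames=[5,2,1] (faults so far: 6)
  step 9: ref 6 -> FAULT, evict 5, frames=[6,2,1] (faults so far: 7)
  FIFO total faults: 7
--- LRU ---
  step 0: ref 7 -> FAULT, frames=[7,-,-] (faults so far: 1)
  step 1: ref 3 -> FAULT, frames=[7,3,-] (faults so far: 2)
  step 2: ref 3 -> HIT, frames=[7,3,-] (faults so far: 2)
  step 3: ref 6 -> FAULT, frames=[7,3,6] (faults so far: 3)
  step 4: ref 5 -> FAULT, evict 7, frames=[5,3,6] (faults so far: 4)
  step 5: ref 2 -> FAULT, evict 3, frames=[5,2,6] (faults so far: 5)
  step 6: ref 5 -> HIT, frames=[5,2,6] (faults so far: 5)
  step 7: ref 1 -> FAULT, evict 6, frames=[5,2,1] (faults so far: 6)
  step 8: ref 5 -> HIT, frames=[5,2,1] (faults so far: 6)
  step 9: ref 6 -> FAULT, evict 2, frames=[5,6,1] (faults so far: 7)
  LRU total faults: 7
--- Optimal ---
  step 0: ref 7 -> FAULT, frames=[7,-,-] (faults so far: 1)
  step 1: ref 3 -> FAULT, frames=[7,3,-] (faults so far: 2)
  step 2: ref 3 -> HIT, frames=[7,3,-] (faults so far: 2)
  step 3: ref 6 -> FAULT, frames=[7,3,6] (faults so far: 3)
  step 4: ref 5 -> FAULT, evict 3, frames=[7,5,6] (faults so far: 4)
  step 5: ref 2 -> FAULT, evict 7, frames=[2,5,6] (faults so far: 5)
  step 6: ref 5 -> HIT, frames=[2,5,6] (faults so far: 5)
  step 7: ref 1 -> FAULT, evict 2, frames=[1,5,6] (faults so far: 6)
  step 8: ref 5 -> HIT, frames=[1,5,6] (faults so far: 6)
  step 9: ref 6 -> HIT, frames=[1,5,6] (faults so far: 6)
  Optimal total faults: 6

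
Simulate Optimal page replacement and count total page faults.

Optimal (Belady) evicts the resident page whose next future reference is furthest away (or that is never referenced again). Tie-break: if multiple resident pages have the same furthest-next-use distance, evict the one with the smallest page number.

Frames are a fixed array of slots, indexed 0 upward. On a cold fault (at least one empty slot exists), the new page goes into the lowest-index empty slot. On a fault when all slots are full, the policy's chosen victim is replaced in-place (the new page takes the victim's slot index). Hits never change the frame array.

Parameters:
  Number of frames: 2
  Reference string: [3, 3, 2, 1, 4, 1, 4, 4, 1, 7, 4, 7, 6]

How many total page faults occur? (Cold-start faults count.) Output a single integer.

Step 0: ref 3 → FAULT, frames=[3,-]
Step 1: ref 3 → HIT, frames=[3,-]
Step 2: ref 2 → FAULT, frames=[3,2]
Step 3: ref 1 → FAULT (evict 2), frames=[3,1]
Step 4: ref 4 → FAULT (evict 3), frames=[4,1]
Step 5: ref 1 → HIT, frames=[4,1]
Step 6: ref 4 → HIT, frames=[4,1]
Step 7: ref 4 → HIT, frames=[4,1]
Step 8: ref 1 → HIT, frames=[4,1]
Step 9: ref 7 → FAULT (evict 1), frames=[4,7]
Step 10: ref 4 → HIT, frames=[4,7]
Step 11: ref 7 → HIT, frames=[4,7]
Step 12: ref 6 → FAULT (evict 4), frames=[6,7]
Total faults: 6

Answer: 6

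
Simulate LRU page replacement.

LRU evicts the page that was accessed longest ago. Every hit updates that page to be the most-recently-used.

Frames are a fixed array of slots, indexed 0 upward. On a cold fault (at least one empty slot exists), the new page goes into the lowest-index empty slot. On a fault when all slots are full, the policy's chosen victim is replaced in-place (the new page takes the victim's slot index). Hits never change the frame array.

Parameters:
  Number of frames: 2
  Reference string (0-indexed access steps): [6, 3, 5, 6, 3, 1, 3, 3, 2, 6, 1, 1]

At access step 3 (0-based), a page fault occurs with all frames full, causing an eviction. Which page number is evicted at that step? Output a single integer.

Step 0: ref 6 -> FAULT, frames=[6,-]
Step 1: ref 3 -> FAULT, frames=[6,3]
Step 2: ref 5 -> FAULT, evict 6, frames=[5,3]
Step 3: ref 6 -> FAULT, evict 3, frames=[5,6]
At step 3: evicted page 3

Answer: 3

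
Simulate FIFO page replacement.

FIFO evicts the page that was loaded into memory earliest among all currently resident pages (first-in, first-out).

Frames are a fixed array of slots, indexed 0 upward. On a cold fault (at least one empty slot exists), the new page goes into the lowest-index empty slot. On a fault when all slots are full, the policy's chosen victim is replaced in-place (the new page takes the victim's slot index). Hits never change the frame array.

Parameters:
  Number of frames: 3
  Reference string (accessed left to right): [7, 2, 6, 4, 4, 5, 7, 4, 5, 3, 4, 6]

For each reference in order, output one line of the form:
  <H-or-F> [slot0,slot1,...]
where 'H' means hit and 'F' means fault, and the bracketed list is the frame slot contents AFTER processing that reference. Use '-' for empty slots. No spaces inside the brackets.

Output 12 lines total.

F [7,-,-]
F [7,2,-]
F [7,2,6]
F [4,2,6]
H [4,2,6]
F [4,5,6]
F [4,5,7]
H [4,5,7]
H [4,5,7]
F [3,5,7]
F [3,4,7]
F [3,4,6]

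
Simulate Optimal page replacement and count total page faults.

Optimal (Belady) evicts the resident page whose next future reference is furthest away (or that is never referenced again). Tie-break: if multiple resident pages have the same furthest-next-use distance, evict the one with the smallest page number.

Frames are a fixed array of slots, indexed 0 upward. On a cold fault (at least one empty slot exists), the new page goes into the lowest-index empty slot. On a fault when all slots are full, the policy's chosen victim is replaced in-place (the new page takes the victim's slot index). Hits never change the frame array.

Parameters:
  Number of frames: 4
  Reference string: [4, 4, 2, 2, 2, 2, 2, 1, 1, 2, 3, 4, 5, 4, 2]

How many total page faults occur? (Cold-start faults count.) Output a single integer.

Answer: 5

Derivation:
Step 0: ref 4 → FAULT, frames=[4,-,-,-]
Step 1: ref 4 → HIT, frames=[4,-,-,-]
Step 2: ref 2 → FAULT, frames=[4,2,-,-]
Step 3: ref 2 → HIT, frames=[4,2,-,-]
Step 4: ref 2 → HIT, frames=[4,2,-,-]
Step 5: ref 2 → HIT, frames=[4,2,-,-]
Step 6: ref 2 → HIT, frames=[4,2,-,-]
Step 7: ref 1 → FAULT, frames=[4,2,1,-]
Step 8: ref 1 → HIT, frames=[4,2,1,-]
Step 9: ref 2 → HIT, frames=[4,2,1,-]
Step 10: ref 3 → FAULT, frames=[4,2,1,3]
Step 11: ref 4 → HIT, frames=[4,2,1,3]
Step 12: ref 5 → FAULT (evict 1), frames=[4,2,5,3]
Step 13: ref 4 → HIT, frames=[4,2,5,3]
Step 14: ref 2 → HIT, frames=[4,2,5,3]
Total faults: 5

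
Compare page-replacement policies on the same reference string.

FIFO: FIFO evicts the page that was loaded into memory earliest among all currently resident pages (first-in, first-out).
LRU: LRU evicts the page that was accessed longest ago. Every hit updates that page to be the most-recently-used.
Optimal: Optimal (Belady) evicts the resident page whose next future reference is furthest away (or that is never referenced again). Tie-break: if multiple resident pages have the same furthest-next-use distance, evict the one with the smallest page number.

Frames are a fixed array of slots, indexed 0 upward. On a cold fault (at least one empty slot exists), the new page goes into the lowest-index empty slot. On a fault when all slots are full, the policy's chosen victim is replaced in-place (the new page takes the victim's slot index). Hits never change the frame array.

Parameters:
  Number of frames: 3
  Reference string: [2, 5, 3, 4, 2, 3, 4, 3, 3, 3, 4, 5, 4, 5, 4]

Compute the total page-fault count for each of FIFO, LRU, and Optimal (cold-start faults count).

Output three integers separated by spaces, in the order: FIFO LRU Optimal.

--- FIFO ---
  step 0: ref 2 -> FAULT, frames=[2,-,-] (faults so far: 1)
  step 1: ref 5 -> FAULT, frames=[2,5,-] (faults so far: 2)
  step 2: ref 3 -> FAULT, frames=[2,5,3] (faults so far: 3)
  step 3: ref 4 -> FAULT, evict 2, frames=[4,5,3] (faults so far: 4)
  step 4: ref 2 -> FAULT, evict 5, frames=[4,2,3] (faults so far: 5)
  step 5: ref 3 -> HIT, frames=[4,2,3] (faults so far: 5)
  step 6: ref 4 -> HIT, frames=[4,2,3] (faults so far: 5)
  step 7: ref 3 -> HIT, frames=[4,2,3] (faults so far: 5)
  step 8: ref 3 -> HIT, frames=[4,2,3] (faults so far: 5)
  step 9: ref 3 -> HIT, frames=[4,2,3] (faults so far: 5)
  step 10: ref 4 -> HIT, frames=[4,2,3] (faults so far: 5)
  step 11: ref 5 -> FAULT, evict 3, frames=[4,2,5] (faults so far: 6)
  step 12: ref 4 -> HIT, frames=[4,2,5] (faults so far: 6)
  step 13: ref 5 -> HIT, frames=[4,2,5] (faults so far: 6)
  step 14: ref 4 -> HIT, frames=[4,2,5] (faults so far: 6)
  FIFO total faults: 6
--- LRU ---
  step 0: ref 2 -> FAULT, frames=[2,-,-] (faults so far: 1)
  step 1: ref 5 -> FAULT, frames=[2,5,-] (faults so far: 2)
  step 2: ref 3 -> FAULT, frames=[2,5,3] (faults so far: 3)
  step 3: ref 4 -> FAULT, evict 2, frames=[4,5,3] (faults so far: 4)
  step 4: ref 2 -> FAULT, evict 5, frames=[4,2,3] (faults so far: 5)
  step 5: ref 3 -> HIT, frames=[4,2,3] (faults so far: 5)
  step 6: ref 4 -> HIT, frames=[4,2,3] (faults so far: 5)
  step 7: ref 3 -> HIT, frames=[4,2,3] (faults so far: 5)
  step 8: ref 3 -> HIT, frames=[4,2,3] (faults so far: 5)
  step 9: ref 3 -> HIT, frames=[4,2,3] (faults so far: 5)
  step 10: ref 4 -> HIT, frames=[4,2,3] (faults so far: 5)
  step 11: ref 5 -> FAULT, evict 2, frames=[4,5,3] (faults so far: 6)
  step 12: ref 4 -> HIT, frames=[4,5,3] (faults so far: 6)
  step 13: ref 5 -> HIT, frames=[4,5,3] (faults so far: 6)
  step 14: ref 4 -> HIT, frames=[4,5,3] (faults so far: 6)
  LRU total faults: 6
--- Optimal ---
  step 0: ref 2 -> FAULT, frames=[2,-,-] (faults so far: 1)
  step 1: ref 5 -> FAULT, frames=[2,5,-] (faults so far: 2)
  step 2: ref 3 -> FAULT, frames=[2,5,3] (faults so far: 3)
  step 3: ref 4 -> FAULT, evict 5, frames=[2,4,3] (faults so far: 4)
  step 4: ref 2 -> HIT, frames=[2,4,3] (faults so far: 4)
  step 5: ref 3 -> HIT, frames=[2,4,3] (faults so far: 4)
  step 6: ref 4 -> HIT, frames=[2,4,3] (faults so far: 4)
  step 7: ref 3 -> HIT, frames=[2,4,3] (faults so far: 4)
  step 8: ref 3 -> HIT, frames=[2,4,3] (faults so far: 4)
  step 9: ref 3 -> HIT, frames=[2,4,3] (faults so far: 4)
  step 10: ref 4 -> HIT, frames=[2,4,3] (faults so far: 4)
  step 11: ref 5 -> FAULT, evict 2, frames=[5,4,3] (faults so far: 5)
  step 12: ref 4 -> HIT, frames=[5,4,3] (faults so far: 5)
  step 13: ref 5 -> HIT, frames=[5,4,3] (faults so far: 5)
  step 14: ref 4 -> HIT, frames=[5,4,3] (faults so far: 5)
  Optimal total faults: 5

Answer: 6 6 5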